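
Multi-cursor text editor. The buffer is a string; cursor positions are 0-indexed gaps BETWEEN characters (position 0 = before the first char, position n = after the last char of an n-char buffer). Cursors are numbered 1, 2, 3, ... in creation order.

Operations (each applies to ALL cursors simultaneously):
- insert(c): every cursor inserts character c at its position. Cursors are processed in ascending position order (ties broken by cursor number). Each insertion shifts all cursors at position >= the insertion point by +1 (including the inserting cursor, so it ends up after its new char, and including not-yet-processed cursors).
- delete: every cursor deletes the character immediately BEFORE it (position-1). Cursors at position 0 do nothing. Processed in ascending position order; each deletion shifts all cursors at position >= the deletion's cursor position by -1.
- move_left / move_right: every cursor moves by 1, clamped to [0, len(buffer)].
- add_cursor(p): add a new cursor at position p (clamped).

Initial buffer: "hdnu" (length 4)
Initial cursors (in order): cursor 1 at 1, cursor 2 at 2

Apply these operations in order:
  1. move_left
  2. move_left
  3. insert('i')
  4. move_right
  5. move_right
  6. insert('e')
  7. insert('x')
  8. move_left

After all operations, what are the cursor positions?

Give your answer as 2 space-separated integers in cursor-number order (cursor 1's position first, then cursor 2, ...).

After op 1 (move_left): buffer="hdnu" (len 4), cursors c1@0 c2@1, authorship ....
After op 2 (move_left): buffer="hdnu" (len 4), cursors c1@0 c2@0, authorship ....
After op 3 (insert('i')): buffer="iihdnu" (len 6), cursors c1@2 c2@2, authorship 12....
After op 4 (move_right): buffer="iihdnu" (len 6), cursors c1@3 c2@3, authorship 12....
After op 5 (move_right): buffer="iihdnu" (len 6), cursors c1@4 c2@4, authorship 12....
After op 6 (insert('e')): buffer="iihdeenu" (len 8), cursors c1@6 c2@6, authorship 12..12..
After op 7 (insert('x')): buffer="iihdeexxnu" (len 10), cursors c1@8 c2@8, authorship 12..1212..
After op 8 (move_left): buffer="iihdeexxnu" (len 10), cursors c1@7 c2@7, authorship 12..1212..

Answer: 7 7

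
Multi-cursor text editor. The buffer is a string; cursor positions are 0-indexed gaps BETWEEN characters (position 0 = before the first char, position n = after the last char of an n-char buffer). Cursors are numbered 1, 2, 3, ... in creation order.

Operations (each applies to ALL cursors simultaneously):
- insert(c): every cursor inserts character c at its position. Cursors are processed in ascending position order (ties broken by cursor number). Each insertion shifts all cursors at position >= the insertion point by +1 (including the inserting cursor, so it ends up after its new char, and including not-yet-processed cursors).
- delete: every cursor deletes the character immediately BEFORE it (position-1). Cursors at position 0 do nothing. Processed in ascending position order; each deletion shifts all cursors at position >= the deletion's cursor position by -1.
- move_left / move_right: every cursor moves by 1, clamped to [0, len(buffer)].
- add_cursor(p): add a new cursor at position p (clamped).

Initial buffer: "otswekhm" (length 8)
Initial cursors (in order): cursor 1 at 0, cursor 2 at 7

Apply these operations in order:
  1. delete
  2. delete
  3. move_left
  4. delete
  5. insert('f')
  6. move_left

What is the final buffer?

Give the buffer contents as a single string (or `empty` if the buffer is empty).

After op 1 (delete): buffer="otswekm" (len 7), cursors c1@0 c2@6, authorship .......
After op 2 (delete): buffer="otswem" (len 6), cursors c1@0 c2@5, authorship ......
After op 3 (move_left): buffer="otswem" (len 6), cursors c1@0 c2@4, authorship ......
After op 4 (delete): buffer="otsem" (len 5), cursors c1@0 c2@3, authorship .....
After op 5 (insert('f')): buffer="fotsfem" (len 7), cursors c1@1 c2@5, authorship 1...2..
After op 6 (move_left): buffer="fotsfem" (len 7), cursors c1@0 c2@4, authorship 1...2..

Answer: fotsfem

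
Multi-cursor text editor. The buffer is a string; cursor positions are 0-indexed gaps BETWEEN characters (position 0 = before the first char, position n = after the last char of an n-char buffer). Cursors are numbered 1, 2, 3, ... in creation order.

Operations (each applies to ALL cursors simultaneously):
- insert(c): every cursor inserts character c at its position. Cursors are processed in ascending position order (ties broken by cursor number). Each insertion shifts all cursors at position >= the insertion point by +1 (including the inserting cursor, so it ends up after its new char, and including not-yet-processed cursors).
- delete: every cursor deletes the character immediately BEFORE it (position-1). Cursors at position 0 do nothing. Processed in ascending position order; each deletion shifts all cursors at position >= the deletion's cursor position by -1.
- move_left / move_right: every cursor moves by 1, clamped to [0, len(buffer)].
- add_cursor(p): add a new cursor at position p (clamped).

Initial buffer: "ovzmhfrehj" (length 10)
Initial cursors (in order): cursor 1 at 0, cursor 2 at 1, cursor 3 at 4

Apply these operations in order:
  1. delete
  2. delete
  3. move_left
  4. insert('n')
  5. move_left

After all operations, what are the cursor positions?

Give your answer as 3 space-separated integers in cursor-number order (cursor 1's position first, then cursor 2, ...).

Answer: 2 2 2

Derivation:
After op 1 (delete): buffer="vzhfrehj" (len 8), cursors c1@0 c2@0 c3@2, authorship ........
After op 2 (delete): buffer="vhfrehj" (len 7), cursors c1@0 c2@0 c3@1, authorship .......
After op 3 (move_left): buffer="vhfrehj" (len 7), cursors c1@0 c2@0 c3@0, authorship .......
After op 4 (insert('n')): buffer="nnnvhfrehj" (len 10), cursors c1@3 c2@3 c3@3, authorship 123.......
After op 5 (move_left): buffer="nnnvhfrehj" (len 10), cursors c1@2 c2@2 c3@2, authorship 123.......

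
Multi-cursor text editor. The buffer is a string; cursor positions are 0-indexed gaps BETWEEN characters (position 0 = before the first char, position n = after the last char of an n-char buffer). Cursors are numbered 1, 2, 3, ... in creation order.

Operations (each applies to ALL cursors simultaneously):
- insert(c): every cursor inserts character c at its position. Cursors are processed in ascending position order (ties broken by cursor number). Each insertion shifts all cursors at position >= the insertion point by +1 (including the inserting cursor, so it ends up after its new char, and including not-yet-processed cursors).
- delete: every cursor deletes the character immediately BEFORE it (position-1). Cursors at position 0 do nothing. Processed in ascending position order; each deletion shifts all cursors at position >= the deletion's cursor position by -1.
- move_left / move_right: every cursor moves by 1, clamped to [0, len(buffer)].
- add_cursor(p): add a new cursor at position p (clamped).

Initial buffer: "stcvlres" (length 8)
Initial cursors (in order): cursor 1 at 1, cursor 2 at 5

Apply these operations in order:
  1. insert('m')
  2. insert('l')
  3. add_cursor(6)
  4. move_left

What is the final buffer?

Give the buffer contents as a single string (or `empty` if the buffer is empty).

Answer: smltcvlmlres

Derivation:
After op 1 (insert('m')): buffer="smtcvlmres" (len 10), cursors c1@2 c2@7, authorship .1....2...
After op 2 (insert('l')): buffer="smltcvlmlres" (len 12), cursors c1@3 c2@9, authorship .11....22...
After op 3 (add_cursor(6)): buffer="smltcvlmlres" (len 12), cursors c1@3 c3@6 c2@9, authorship .11....22...
After op 4 (move_left): buffer="smltcvlmlres" (len 12), cursors c1@2 c3@5 c2@8, authorship .11....22...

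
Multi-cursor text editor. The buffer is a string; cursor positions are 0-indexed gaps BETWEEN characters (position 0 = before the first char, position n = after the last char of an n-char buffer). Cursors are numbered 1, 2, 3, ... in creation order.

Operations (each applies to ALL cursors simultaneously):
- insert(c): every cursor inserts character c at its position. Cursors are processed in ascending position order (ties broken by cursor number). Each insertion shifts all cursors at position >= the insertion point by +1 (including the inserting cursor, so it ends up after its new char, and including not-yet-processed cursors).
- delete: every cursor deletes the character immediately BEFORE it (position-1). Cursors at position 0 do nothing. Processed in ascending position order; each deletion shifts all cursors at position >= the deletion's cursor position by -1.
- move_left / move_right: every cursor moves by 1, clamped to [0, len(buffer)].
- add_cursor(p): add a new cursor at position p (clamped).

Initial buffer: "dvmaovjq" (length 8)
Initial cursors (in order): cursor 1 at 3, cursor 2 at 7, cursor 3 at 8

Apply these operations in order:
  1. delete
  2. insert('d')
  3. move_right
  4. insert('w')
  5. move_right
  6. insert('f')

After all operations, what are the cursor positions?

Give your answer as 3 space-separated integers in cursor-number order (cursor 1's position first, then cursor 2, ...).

Answer: 7 14 14

Derivation:
After op 1 (delete): buffer="dvaov" (len 5), cursors c1@2 c2@5 c3@5, authorship .....
After op 2 (insert('d')): buffer="dvdaovdd" (len 8), cursors c1@3 c2@8 c3@8, authorship ..1...23
After op 3 (move_right): buffer="dvdaovdd" (len 8), cursors c1@4 c2@8 c3@8, authorship ..1...23
After op 4 (insert('w')): buffer="dvdawovddww" (len 11), cursors c1@5 c2@11 c3@11, authorship ..1.1..2323
After op 5 (move_right): buffer="dvdawovddww" (len 11), cursors c1@6 c2@11 c3@11, authorship ..1.1..2323
After op 6 (insert('f')): buffer="dvdawofvddwwff" (len 14), cursors c1@7 c2@14 c3@14, authorship ..1.1.1.232323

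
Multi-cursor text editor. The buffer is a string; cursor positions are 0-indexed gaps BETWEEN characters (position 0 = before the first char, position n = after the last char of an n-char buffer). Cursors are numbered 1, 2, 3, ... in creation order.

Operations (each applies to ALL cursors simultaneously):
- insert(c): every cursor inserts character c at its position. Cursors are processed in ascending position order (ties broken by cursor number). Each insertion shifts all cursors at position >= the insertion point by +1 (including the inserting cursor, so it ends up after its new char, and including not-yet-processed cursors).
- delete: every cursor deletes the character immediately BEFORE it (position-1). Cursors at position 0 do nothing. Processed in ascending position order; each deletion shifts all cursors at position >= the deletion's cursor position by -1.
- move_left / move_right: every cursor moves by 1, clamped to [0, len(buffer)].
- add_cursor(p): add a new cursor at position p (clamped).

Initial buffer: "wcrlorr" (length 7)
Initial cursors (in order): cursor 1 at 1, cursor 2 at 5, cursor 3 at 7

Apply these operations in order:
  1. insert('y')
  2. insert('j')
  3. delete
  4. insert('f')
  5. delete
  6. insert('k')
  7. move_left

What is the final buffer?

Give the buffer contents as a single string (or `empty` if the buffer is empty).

Answer: wykcrloykrryk

Derivation:
After op 1 (insert('y')): buffer="wycrloyrry" (len 10), cursors c1@2 c2@7 c3@10, authorship .1....2..3
After op 2 (insert('j')): buffer="wyjcrloyjrryj" (len 13), cursors c1@3 c2@9 c3@13, authorship .11....22..33
After op 3 (delete): buffer="wycrloyrry" (len 10), cursors c1@2 c2@7 c3@10, authorship .1....2..3
After op 4 (insert('f')): buffer="wyfcrloyfrryf" (len 13), cursors c1@3 c2@9 c3@13, authorship .11....22..33
After op 5 (delete): buffer="wycrloyrry" (len 10), cursors c1@2 c2@7 c3@10, authorship .1....2..3
After op 6 (insert('k')): buffer="wykcrloykrryk" (len 13), cursors c1@3 c2@9 c3@13, authorship .11....22..33
After op 7 (move_left): buffer="wykcrloykrryk" (len 13), cursors c1@2 c2@8 c3@12, authorship .11....22..33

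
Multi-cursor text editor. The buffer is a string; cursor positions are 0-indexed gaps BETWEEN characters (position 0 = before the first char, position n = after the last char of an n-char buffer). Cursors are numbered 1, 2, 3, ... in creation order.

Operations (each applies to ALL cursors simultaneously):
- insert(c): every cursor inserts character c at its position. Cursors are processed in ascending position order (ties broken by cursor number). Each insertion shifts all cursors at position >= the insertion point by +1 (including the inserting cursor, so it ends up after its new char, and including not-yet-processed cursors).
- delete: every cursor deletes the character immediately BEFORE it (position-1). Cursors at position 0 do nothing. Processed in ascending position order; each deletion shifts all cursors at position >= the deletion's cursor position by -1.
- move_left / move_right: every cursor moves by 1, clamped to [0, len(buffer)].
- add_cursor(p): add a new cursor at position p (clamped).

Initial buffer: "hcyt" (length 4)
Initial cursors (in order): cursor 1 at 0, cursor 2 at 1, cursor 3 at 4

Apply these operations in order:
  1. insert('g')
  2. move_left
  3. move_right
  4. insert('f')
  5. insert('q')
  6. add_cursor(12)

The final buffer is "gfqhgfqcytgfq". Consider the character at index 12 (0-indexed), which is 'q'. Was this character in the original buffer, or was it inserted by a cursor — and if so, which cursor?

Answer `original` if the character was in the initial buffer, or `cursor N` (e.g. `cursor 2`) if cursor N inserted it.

After op 1 (insert('g')): buffer="ghgcytg" (len 7), cursors c1@1 c2@3 c3@7, authorship 1.2...3
After op 2 (move_left): buffer="ghgcytg" (len 7), cursors c1@0 c2@2 c3@6, authorship 1.2...3
After op 3 (move_right): buffer="ghgcytg" (len 7), cursors c1@1 c2@3 c3@7, authorship 1.2...3
After op 4 (insert('f')): buffer="gfhgfcytgf" (len 10), cursors c1@2 c2@5 c3@10, authorship 11.22...33
After op 5 (insert('q')): buffer="gfqhgfqcytgfq" (len 13), cursors c1@3 c2@7 c3@13, authorship 111.222...333
After op 6 (add_cursor(12)): buffer="gfqhgfqcytgfq" (len 13), cursors c1@3 c2@7 c4@12 c3@13, authorship 111.222...333
Authorship (.=original, N=cursor N): 1 1 1 . 2 2 2 . . . 3 3 3
Index 12: author = 3

Answer: cursor 3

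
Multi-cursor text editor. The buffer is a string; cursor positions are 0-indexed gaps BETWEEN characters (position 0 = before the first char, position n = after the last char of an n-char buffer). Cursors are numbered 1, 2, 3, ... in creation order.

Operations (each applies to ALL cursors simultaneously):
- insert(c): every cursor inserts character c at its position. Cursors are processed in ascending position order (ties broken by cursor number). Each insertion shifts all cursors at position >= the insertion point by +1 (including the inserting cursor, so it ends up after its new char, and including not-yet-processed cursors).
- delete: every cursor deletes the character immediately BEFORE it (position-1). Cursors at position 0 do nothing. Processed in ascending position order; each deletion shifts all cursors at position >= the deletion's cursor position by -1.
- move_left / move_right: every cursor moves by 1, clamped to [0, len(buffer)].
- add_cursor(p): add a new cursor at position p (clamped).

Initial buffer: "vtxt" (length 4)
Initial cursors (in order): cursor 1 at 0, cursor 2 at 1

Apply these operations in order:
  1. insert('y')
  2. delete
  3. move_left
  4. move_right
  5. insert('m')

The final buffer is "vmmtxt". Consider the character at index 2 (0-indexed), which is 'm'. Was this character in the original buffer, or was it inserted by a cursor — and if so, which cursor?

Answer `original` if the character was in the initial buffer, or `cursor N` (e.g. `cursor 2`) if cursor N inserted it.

Answer: cursor 2

Derivation:
After op 1 (insert('y')): buffer="yvytxt" (len 6), cursors c1@1 c2@3, authorship 1.2...
After op 2 (delete): buffer="vtxt" (len 4), cursors c1@0 c2@1, authorship ....
After op 3 (move_left): buffer="vtxt" (len 4), cursors c1@0 c2@0, authorship ....
After op 4 (move_right): buffer="vtxt" (len 4), cursors c1@1 c2@1, authorship ....
After op 5 (insert('m')): buffer="vmmtxt" (len 6), cursors c1@3 c2@3, authorship .12...
Authorship (.=original, N=cursor N): . 1 2 . . .
Index 2: author = 2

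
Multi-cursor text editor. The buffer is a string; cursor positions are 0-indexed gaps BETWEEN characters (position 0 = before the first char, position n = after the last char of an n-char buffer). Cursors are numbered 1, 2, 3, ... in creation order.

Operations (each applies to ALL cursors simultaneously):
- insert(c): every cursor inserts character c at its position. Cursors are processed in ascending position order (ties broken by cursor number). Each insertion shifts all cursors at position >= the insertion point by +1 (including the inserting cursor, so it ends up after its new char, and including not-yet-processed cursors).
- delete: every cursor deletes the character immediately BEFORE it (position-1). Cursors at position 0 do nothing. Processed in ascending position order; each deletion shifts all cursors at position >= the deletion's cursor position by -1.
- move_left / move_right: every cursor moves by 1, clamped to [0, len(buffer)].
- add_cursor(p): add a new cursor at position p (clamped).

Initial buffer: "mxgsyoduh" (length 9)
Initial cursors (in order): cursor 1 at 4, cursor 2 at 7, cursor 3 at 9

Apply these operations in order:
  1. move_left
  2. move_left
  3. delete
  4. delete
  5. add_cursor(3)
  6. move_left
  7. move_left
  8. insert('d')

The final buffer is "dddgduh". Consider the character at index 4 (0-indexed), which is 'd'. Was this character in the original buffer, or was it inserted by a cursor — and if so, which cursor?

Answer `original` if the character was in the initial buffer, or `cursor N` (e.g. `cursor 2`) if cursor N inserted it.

Answer: cursor 4

Derivation:
After op 1 (move_left): buffer="mxgsyoduh" (len 9), cursors c1@3 c2@6 c3@8, authorship .........
After op 2 (move_left): buffer="mxgsyoduh" (len 9), cursors c1@2 c2@5 c3@7, authorship .........
After op 3 (delete): buffer="mgsouh" (len 6), cursors c1@1 c2@3 c3@4, authorship ......
After op 4 (delete): buffer="guh" (len 3), cursors c1@0 c2@1 c3@1, authorship ...
After op 5 (add_cursor(3)): buffer="guh" (len 3), cursors c1@0 c2@1 c3@1 c4@3, authorship ...
After op 6 (move_left): buffer="guh" (len 3), cursors c1@0 c2@0 c3@0 c4@2, authorship ...
After op 7 (move_left): buffer="guh" (len 3), cursors c1@0 c2@0 c3@0 c4@1, authorship ...
After op 8 (insert('d')): buffer="dddgduh" (len 7), cursors c1@3 c2@3 c3@3 c4@5, authorship 123.4..
Authorship (.=original, N=cursor N): 1 2 3 . 4 . .
Index 4: author = 4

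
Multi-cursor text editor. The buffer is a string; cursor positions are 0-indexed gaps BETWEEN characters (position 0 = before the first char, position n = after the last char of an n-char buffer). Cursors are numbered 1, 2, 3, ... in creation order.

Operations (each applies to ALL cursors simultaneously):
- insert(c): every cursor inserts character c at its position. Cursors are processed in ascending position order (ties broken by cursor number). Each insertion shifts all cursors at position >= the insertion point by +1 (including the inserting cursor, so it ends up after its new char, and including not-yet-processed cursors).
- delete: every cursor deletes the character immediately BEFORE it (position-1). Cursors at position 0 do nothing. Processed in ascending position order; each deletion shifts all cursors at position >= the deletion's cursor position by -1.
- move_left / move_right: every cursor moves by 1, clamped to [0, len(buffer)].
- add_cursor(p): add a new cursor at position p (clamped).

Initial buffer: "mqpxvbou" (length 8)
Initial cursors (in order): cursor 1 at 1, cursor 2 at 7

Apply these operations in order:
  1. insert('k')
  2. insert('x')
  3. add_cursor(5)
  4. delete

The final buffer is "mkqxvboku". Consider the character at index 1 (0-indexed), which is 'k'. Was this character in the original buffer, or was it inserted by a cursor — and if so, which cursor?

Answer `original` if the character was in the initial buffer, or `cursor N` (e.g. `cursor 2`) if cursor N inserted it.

Answer: cursor 1

Derivation:
After op 1 (insert('k')): buffer="mkqpxvboku" (len 10), cursors c1@2 c2@9, authorship .1......2.
After op 2 (insert('x')): buffer="mkxqpxvbokxu" (len 12), cursors c1@3 c2@11, authorship .11......22.
After op 3 (add_cursor(5)): buffer="mkxqpxvbokxu" (len 12), cursors c1@3 c3@5 c2@11, authorship .11......22.
After op 4 (delete): buffer="mkqxvboku" (len 9), cursors c1@2 c3@3 c2@8, authorship .1.....2.
Authorship (.=original, N=cursor N): . 1 . . . . . 2 .
Index 1: author = 1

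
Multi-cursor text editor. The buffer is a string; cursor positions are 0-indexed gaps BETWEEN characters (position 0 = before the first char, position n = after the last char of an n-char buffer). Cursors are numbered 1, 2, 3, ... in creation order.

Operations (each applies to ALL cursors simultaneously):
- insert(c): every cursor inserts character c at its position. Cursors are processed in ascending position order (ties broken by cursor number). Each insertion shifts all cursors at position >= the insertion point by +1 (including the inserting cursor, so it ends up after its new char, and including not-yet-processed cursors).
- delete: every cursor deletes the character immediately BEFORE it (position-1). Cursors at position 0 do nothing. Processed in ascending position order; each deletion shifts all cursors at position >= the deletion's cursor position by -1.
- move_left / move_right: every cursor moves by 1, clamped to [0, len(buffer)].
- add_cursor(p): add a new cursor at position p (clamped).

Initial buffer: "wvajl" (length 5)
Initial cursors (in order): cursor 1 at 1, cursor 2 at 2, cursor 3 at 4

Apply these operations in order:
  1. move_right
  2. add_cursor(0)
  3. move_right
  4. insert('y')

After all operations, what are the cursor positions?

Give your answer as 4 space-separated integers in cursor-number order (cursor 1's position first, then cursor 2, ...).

Answer: 5 7 9 2

Derivation:
After op 1 (move_right): buffer="wvajl" (len 5), cursors c1@2 c2@3 c3@5, authorship .....
After op 2 (add_cursor(0)): buffer="wvajl" (len 5), cursors c4@0 c1@2 c2@3 c3@5, authorship .....
After op 3 (move_right): buffer="wvajl" (len 5), cursors c4@1 c1@3 c2@4 c3@5, authorship .....
After op 4 (insert('y')): buffer="wyvayjyly" (len 9), cursors c4@2 c1@5 c2@7 c3@9, authorship .4..1.2.3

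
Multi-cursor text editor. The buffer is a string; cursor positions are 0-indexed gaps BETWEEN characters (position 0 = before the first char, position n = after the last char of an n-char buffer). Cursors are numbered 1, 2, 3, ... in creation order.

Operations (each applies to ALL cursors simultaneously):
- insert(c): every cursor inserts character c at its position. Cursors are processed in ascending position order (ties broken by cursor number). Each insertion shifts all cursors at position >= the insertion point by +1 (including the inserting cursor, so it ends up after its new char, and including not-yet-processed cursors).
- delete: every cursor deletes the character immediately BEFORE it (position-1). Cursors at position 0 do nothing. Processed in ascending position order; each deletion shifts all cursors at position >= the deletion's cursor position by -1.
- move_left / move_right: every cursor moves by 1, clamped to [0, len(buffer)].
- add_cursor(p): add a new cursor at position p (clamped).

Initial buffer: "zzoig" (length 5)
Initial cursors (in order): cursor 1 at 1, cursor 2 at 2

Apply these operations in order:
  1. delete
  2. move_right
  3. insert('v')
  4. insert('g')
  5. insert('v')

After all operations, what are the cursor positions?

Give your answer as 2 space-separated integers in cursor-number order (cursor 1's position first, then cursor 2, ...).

After op 1 (delete): buffer="oig" (len 3), cursors c1@0 c2@0, authorship ...
After op 2 (move_right): buffer="oig" (len 3), cursors c1@1 c2@1, authorship ...
After op 3 (insert('v')): buffer="ovvig" (len 5), cursors c1@3 c2@3, authorship .12..
After op 4 (insert('g')): buffer="ovvggig" (len 7), cursors c1@5 c2@5, authorship .1212..
After op 5 (insert('v')): buffer="ovvggvvig" (len 9), cursors c1@7 c2@7, authorship .121212..

Answer: 7 7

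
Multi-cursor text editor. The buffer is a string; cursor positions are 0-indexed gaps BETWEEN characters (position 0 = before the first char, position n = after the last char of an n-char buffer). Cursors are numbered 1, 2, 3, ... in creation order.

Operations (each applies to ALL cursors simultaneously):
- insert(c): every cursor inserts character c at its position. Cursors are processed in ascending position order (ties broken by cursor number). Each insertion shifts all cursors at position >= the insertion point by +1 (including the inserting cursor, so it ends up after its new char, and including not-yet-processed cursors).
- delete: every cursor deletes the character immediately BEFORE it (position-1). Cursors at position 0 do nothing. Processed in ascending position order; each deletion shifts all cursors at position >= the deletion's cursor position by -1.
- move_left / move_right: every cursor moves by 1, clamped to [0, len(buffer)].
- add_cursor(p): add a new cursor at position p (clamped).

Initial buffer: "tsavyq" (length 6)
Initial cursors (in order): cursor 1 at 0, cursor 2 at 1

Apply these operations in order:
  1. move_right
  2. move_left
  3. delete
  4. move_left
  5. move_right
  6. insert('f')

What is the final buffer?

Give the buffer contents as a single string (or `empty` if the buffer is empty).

Answer: sffavyq

Derivation:
After op 1 (move_right): buffer="tsavyq" (len 6), cursors c1@1 c2@2, authorship ......
After op 2 (move_left): buffer="tsavyq" (len 6), cursors c1@0 c2@1, authorship ......
After op 3 (delete): buffer="savyq" (len 5), cursors c1@0 c2@0, authorship .....
After op 4 (move_left): buffer="savyq" (len 5), cursors c1@0 c2@0, authorship .....
After op 5 (move_right): buffer="savyq" (len 5), cursors c1@1 c2@1, authorship .....
After op 6 (insert('f')): buffer="sffavyq" (len 7), cursors c1@3 c2@3, authorship .12....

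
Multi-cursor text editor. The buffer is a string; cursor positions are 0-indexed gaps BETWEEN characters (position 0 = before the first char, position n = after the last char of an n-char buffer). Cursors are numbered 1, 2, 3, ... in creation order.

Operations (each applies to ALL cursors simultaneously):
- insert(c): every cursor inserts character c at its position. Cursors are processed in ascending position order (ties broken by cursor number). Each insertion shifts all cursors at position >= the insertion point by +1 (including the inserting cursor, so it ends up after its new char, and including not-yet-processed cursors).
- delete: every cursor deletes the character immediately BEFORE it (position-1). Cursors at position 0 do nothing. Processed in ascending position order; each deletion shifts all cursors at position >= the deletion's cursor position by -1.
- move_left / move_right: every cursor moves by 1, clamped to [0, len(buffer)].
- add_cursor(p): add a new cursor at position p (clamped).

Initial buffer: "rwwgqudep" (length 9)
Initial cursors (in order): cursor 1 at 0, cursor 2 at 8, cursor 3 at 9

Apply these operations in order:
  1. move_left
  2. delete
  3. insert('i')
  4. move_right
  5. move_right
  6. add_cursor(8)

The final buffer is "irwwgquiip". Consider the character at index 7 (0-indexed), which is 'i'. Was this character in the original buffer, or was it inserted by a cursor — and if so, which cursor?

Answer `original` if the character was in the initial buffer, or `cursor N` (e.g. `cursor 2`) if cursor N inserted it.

After op 1 (move_left): buffer="rwwgqudep" (len 9), cursors c1@0 c2@7 c3@8, authorship .........
After op 2 (delete): buffer="rwwgqup" (len 7), cursors c1@0 c2@6 c3@6, authorship .......
After op 3 (insert('i')): buffer="irwwgquiip" (len 10), cursors c1@1 c2@9 c3@9, authorship 1......23.
After op 4 (move_right): buffer="irwwgquiip" (len 10), cursors c1@2 c2@10 c3@10, authorship 1......23.
After op 5 (move_right): buffer="irwwgquiip" (len 10), cursors c1@3 c2@10 c3@10, authorship 1......23.
After op 6 (add_cursor(8)): buffer="irwwgquiip" (len 10), cursors c1@3 c4@8 c2@10 c3@10, authorship 1......23.
Authorship (.=original, N=cursor N): 1 . . . . . . 2 3 .
Index 7: author = 2

Answer: cursor 2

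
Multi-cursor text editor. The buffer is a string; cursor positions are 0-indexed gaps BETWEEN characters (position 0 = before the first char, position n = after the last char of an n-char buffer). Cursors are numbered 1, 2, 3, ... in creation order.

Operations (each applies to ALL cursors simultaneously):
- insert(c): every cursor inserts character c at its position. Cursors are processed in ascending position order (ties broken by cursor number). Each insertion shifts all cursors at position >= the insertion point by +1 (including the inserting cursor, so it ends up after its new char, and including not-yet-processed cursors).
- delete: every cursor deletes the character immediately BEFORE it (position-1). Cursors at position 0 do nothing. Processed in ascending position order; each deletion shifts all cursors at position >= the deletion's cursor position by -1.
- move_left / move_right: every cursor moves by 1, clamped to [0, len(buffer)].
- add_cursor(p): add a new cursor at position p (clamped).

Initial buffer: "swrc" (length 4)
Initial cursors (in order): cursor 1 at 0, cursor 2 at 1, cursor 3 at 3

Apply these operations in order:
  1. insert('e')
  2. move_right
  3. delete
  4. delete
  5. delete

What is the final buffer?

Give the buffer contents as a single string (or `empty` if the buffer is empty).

Answer: empty

Derivation:
After op 1 (insert('e')): buffer="esewrec" (len 7), cursors c1@1 c2@3 c3@6, authorship 1.2..3.
After op 2 (move_right): buffer="esewrec" (len 7), cursors c1@2 c2@4 c3@7, authorship 1.2..3.
After op 3 (delete): buffer="eere" (len 4), cursors c1@1 c2@2 c3@4, authorship 12.3
After op 4 (delete): buffer="r" (len 1), cursors c1@0 c2@0 c3@1, authorship .
After op 5 (delete): buffer="" (len 0), cursors c1@0 c2@0 c3@0, authorship 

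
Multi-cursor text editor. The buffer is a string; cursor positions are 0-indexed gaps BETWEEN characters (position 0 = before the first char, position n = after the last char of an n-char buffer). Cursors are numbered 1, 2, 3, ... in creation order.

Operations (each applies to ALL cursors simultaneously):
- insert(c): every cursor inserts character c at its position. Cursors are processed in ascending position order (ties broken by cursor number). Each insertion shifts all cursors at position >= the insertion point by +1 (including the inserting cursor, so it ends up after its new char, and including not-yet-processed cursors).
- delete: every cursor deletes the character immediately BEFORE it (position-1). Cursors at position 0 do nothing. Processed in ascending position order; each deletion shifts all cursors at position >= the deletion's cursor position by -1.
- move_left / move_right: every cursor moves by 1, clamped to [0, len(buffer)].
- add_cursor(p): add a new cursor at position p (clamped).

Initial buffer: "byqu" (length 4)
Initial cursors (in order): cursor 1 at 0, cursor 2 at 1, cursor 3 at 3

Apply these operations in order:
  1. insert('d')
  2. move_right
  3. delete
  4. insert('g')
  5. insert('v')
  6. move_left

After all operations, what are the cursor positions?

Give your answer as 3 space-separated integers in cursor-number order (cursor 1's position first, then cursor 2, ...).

Answer: 2 5 9

Derivation:
After op 1 (insert('d')): buffer="dbdyqdu" (len 7), cursors c1@1 c2@3 c3@6, authorship 1.2..3.
After op 2 (move_right): buffer="dbdyqdu" (len 7), cursors c1@2 c2@4 c3@7, authorship 1.2..3.
After op 3 (delete): buffer="ddqd" (len 4), cursors c1@1 c2@2 c3@4, authorship 12.3
After op 4 (insert('g')): buffer="dgdgqdg" (len 7), cursors c1@2 c2@4 c3@7, authorship 1122.33
After op 5 (insert('v')): buffer="dgvdgvqdgv" (len 10), cursors c1@3 c2@6 c3@10, authorship 111222.333
After op 6 (move_left): buffer="dgvdgvqdgv" (len 10), cursors c1@2 c2@5 c3@9, authorship 111222.333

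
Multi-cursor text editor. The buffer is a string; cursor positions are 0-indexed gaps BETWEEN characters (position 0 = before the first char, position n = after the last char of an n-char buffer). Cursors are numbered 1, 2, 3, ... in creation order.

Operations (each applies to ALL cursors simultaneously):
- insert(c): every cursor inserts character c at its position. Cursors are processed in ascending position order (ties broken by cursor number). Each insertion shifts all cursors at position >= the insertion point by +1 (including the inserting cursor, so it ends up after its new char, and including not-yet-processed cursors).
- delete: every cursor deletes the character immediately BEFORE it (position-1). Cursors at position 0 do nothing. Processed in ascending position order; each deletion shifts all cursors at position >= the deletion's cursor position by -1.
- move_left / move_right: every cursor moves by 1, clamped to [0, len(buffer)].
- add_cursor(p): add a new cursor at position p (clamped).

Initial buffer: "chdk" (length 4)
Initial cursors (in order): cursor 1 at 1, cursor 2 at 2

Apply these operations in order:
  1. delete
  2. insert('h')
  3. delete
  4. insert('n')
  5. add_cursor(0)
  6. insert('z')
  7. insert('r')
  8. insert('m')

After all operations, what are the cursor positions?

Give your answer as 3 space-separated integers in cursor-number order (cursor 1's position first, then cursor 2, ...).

After op 1 (delete): buffer="dk" (len 2), cursors c1@0 c2@0, authorship ..
After op 2 (insert('h')): buffer="hhdk" (len 4), cursors c1@2 c2@2, authorship 12..
After op 3 (delete): buffer="dk" (len 2), cursors c1@0 c2@0, authorship ..
After op 4 (insert('n')): buffer="nndk" (len 4), cursors c1@2 c2@2, authorship 12..
After op 5 (add_cursor(0)): buffer="nndk" (len 4), cursors c3@0 c1@2 c2@2, authorship 12..
After op 6 (insert('z')): buffer="znnzzdk" (len 7), cursors c3@1 c1@5 c2@5, authorship 31212..
After op 7 (insert('r')): buffer="zrnnzzrrdk" (len 10), cursors c3@2 c1@8 c2@8, authorship 33121212..
After op 8 (insert('m')): buffer="zrmnnzzrrmmdk" (len 13), cursors c3@3 c1@11 c2@11, authorship 33312121212..

Answer: 11 11 3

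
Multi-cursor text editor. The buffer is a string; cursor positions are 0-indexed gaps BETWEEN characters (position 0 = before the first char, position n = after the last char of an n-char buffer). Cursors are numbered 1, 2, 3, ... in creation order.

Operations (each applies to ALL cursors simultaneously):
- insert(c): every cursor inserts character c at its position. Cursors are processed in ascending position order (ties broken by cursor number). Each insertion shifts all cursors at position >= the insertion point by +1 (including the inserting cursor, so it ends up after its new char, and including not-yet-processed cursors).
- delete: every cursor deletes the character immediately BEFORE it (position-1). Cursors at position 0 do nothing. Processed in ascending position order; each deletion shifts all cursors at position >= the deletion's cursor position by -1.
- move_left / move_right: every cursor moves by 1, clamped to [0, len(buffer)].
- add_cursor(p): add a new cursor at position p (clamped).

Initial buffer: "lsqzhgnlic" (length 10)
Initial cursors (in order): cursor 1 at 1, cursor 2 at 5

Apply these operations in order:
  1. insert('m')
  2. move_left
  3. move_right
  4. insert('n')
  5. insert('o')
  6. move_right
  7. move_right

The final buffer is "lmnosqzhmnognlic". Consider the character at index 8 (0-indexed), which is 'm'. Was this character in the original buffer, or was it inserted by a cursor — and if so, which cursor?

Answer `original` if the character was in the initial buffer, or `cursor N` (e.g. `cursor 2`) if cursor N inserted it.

After op 1 (insert('m')): buffer="lmsqzhmgnlic" (len 12), cursors c1@2 c2@7, authorship .1....2.....
After op 2 (move_left): buffer="lmsqzhmgnlic" (len 12), cursors c1@1 c2@6, authorship .1....2.....
After op 3 (move_right): buffer="lmsqzhmgnlic" (len 12), cursors c1@2 c2@7, authorship .1....2.....
After op 4 (insert('n')): buffer="lmnsqzhmngnlic" (len 14), cursors c1@3 c2@9, authorship .11....22.....
After op 5 (insert('o')): buffer="lmnosqzhmnognlic" (len 16), cursors c1@4 c2@11, authorship .111....222.....
After op 6 (move_right): buffer="lmnosqzhmnognlic" (len 16), cursors c1@5 c2@12, authorship .111....222.....
After op 7 (move_right): buffer="lmnosqzhmnognlic" (len 16), cursors c1@6 c2@13, authorship .111....222.....
Authorship (.=original, N=cursor N): . 1 1 1 . . . . 2 2 2 . . . . .
Index 8: author = 2

Answer: cursor 2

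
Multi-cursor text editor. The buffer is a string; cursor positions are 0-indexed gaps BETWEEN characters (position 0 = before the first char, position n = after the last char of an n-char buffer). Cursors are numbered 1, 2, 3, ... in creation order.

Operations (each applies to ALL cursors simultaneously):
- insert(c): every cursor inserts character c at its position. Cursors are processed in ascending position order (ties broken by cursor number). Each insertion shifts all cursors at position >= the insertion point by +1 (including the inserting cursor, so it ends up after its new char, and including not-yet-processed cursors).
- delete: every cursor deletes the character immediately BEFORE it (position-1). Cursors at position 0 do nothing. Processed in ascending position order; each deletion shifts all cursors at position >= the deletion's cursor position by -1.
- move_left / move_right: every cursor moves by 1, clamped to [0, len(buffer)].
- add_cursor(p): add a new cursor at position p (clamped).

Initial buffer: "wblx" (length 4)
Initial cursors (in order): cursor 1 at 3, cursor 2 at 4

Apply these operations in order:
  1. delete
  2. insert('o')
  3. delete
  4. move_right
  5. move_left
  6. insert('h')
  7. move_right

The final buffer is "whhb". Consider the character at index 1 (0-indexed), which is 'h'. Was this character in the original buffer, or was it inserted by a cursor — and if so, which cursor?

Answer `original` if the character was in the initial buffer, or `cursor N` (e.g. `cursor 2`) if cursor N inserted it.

Answer: cursor 1

Derivation:
After op 1 (delete): buffer="wb" (len 2), cursors c1@2 c2@2, authorship ..
After op 2 (insert('o')): buffer="wboo" (len 4), cursors c1@4 c2@4, authorship ..12
After op 3 (delete): buffer="wb" (len 2), cursors c1@2 c2@2, authorship ..
After op 4 (move_right): buffer="wb" (len 2), cursors c1@2 c2@2, authorship ..
After op 5 (move_left): buffer="wb" (len 2), cursors c1@1 c2@1, authorship ..
After op 6 (insert('h')): buffer="whhb" (len 4), cursors c1@3 c2@3, authorship .12.
After op 7 (move_right): buffer="whhb" (len 4), cursors c1@4 c2@4, authorship .12.
Authorship (.=original, N=cursor N): . 1 2 .
Index 1: author = 1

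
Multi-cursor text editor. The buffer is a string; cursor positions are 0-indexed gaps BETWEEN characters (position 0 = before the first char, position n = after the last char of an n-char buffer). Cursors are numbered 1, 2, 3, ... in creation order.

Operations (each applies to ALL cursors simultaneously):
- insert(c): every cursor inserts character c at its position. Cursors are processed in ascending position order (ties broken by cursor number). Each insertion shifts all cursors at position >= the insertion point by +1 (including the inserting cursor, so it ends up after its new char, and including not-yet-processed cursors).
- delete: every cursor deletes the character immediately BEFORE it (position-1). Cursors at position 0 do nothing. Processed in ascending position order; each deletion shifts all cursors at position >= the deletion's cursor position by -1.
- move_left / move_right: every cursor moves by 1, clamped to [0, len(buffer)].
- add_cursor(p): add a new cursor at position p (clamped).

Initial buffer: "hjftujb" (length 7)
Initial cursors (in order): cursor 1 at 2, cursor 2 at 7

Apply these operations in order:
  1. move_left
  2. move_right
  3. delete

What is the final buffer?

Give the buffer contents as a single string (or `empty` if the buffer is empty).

Answer: hftuj

Derivation:
After op 1 (move_left): buffer="hjftujb" (len 7), cursors c1@1 c2@6, authorship .......
After op 2 (move_right): buffer="hjftujb" (len 7), cursors c1@2 c2@7, authorship .......
After op 3 (delete): buffer="hftuj" (len 5), cursors c1@1 c2@5, authorship .....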